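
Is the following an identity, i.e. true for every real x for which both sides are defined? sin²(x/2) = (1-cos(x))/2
Claim: sin²(x/2) = (1-cos(x))/2.
Reasoning: Use cos(2θ) = 1 - 2sin²θ with θ = x/2: cos(x) = 1 - 2sin²(x/2). Solving for sin²(x/2) gives (1 - cos(x))/2.
So the two sides agree for every real x for which both sides are defined.

Conclusion: Yes, this is an identity.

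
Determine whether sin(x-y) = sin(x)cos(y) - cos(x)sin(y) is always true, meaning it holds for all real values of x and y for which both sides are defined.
Yes, this is an identity.

Claim: sin(x-y) = sin(x)cos(y) - cos(x)sin(y).
Reasoning: Replace y by -y in sin(x+y) = sin(x)cos(y) + cos(x)sin(y) and use cos(-y) = cos(y), sin(-y) = -sin(y): sin(x-y) = sin(x)cos(y) - cos(x)sin(y).
So the two sides agree for all real values of x and y for which both sides are defined.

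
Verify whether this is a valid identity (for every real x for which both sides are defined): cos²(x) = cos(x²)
No, this is NOT an identity.

Claim: cos²(x) = cos(x²).
Test a specific point where both sides are defined: x = -π/4.
LHS = cos²(x) ≈ 0.5000
RHS = cos(x²) ≈ 0.8157
Since 0.5000 ≠ 0.8157, the equation fails at this point, so it cannot hold for every real x for which both sides are defined.
cos²(x) means (cos x)², squaring the output; cos(x²) squares the input. These are different functions.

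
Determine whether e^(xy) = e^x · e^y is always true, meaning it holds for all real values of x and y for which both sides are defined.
No, this is NOT an identity.

Claim: e^(xy) = e^x · e^y.
Test a specific point where both sides are defined: x = 3/2, y = 2.
LHS = e^(xy) ≈ 20.0855
RHS = e^x · e^y ≈ 33.1155
Since 20.0855 ≠ 33.1155, the equation fails at this point, so it cannot hold for all real values of x and y for which both sides are defined.
e^x · e^y = e^(x+y), not e^(xy).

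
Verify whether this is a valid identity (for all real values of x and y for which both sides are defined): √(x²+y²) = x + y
Claim: √(x²+y²) = x + y.
Test a specific point where both sides are defined: x = -2, y = 3/2.
LHS = √(x²+y²) ≈ 2.5000
RHS = x + y ≈ -0.5000
Since 2.5000 ≠ -0.5000, the equation fails at this point, so it cannot hold for all real values of x and y for which both sides are defined.
(x+y)² = x² + 2xy + y², not x² + y², so the square root does not split this way.

Conclusion: No, this is NOT an identity.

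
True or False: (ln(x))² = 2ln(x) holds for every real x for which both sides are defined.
Claim: (ln(x))² = 2ln(x).
Test a specific point where both sides are defined: x = 1/2.
LHS = (ln(x))² ≈ 0.4805
RHS = 2ln(x) ≈ -1.3863
Since 0.4805 ≠ -1.3863, the equation fails at this point, so it cannot hold for every real x for which both sides are defined.
2ln(x) equals ln(x²), which is not the same as (ln x)².

Conclusion: False.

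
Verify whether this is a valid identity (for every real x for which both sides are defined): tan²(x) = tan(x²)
Claim: tan²(x) = tan(x²).
Test a specific point where both sides are defined: x = π/6.
LHS = tan²(x) ≈ 0.3333
RHS = tan(x²) ≈ 0.2812
Since 0.3333 ≠ 0.2812, the equation fails at this point, so it cannot hold for every real x for which both sides are defined.
tan²(x) means (tan x)², squaring the output; tan(x²) squares the input. These are different functions.

Conclusion: No, this is NOT an identity.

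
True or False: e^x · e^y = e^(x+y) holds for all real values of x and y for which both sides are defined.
Claim: e^x · e^y = e^(x+y).
Reasoning: This is the law of exponents for a common base: multiplying powers adds exponents. E.g. from the series, (Σ x^j/j!)(Σ y^k/k!) = Σ_m (Σ_{j+k=m} x^j y^k/(j!k!)) = Σ_m (x+y)^m/m! by the binomial theorem.
So the two sides agree for all real values of x and y for which both sides are defined.

Conclusion: True.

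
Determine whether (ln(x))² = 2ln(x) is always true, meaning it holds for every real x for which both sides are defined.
Claim: (ln(x))² = 2ln(x).
Test a specific point where both sides are defined: x = 3/2.
LHS = (ln(x))² ≈ 0.1644
RHS = 2ln(x) ≈ 0.8109
Since 0.1644 ≠ 0.8109, the equation fails at this point, so it cannot hold for every real x for which both sides are defined.
2ln(x) equals ln(x²), which is not the same as (ln x)².

Conclusion: No, this is NOT an identity.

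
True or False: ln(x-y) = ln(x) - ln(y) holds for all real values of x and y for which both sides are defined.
Claim: ln(x-y) = ln(x) - ln(y).
Test a specific point where both sides are defined: x = 4, y = 3.
LHS = ln(x-y) ≈ 0.0000
RHS = ln(x) - ln(y) ≈ 0.2877
Since 0.0000 ≠ 0.2877, the equation fails at this point, so it cannot hold for all real values of x and y for which both sides are defined.
ln(x) - ln(y) = ln(x/y), not ln(x-y).

Conclusion: False.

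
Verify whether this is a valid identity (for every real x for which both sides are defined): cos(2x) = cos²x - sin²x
Claim: cos(2x) = cos²x - sin²x.
Reasoning: Put y = x in the addition formula cos(x+y) = cos(x)cos(y) - sin(x)sin(y): cos(2x) = cos²x - sin²x.
So the two sides agree for every real x for which both sides are defined.

Conclusion: Yes, this is an identity.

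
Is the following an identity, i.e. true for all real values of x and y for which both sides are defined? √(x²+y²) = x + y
No, this is NOT an identity.

Claim: √(x²+y²) = x + y.
Test a specific point where both sides are defined: x = 1, y = 3.
LHS = √(x²+y²) ≈ 3.1623
RHS = x + y ≈ 4.0000
Since 3.1623 ≠ 4.0000, the equation fails at this point, so it cannot hold for all real values of x and y for which both sides are defined.
(x+y)² = x² + 2xy + y², not x² + y², so the square root does not split this way.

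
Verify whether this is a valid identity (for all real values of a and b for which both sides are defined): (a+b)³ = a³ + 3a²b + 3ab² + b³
Yes, this is an identity.

Claim: (a+b)³ = a³ + 3a²b + 3ab² + b³.
Reasoning: (a+b)³ = (a+b)(a+b)² = (a+b)(a² + 2ab + b²) = a³ + 2a²b + ab² + a²b + 2ab² + b³ = a³ + 3a²b + 3ab² + b³.
So the two sides agree for all real values of a and b for which both sides are defined.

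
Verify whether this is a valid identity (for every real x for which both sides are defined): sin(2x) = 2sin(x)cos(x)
Yes, this is an identity.

Claim: sin(2x) = 2sin(x)cos(x).
Reasoning: Put y = x in the addition formula sin(x+y) = sin(x)cos(y) + cos(x)sin(y): sin(2x) = sin(x)cos(x) + cos(x)sin(x) = 2sin(x)cos(x).
So the two sides agree for every real x for which both sides are defined.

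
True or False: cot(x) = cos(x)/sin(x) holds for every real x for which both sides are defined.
Claim: cot(x) = cos(x)/sin(x).
Reasoning: cot(x) is defined as 1/tan(x) = 1/(sin(x)/cos(x)) = cos(x)/sin(x), wherever sin(x) ≠ 0.
So the two sides agree for every real x for which both sides are defined.

Conclusion: True.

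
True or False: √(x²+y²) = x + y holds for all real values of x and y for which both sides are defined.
False.

Claim: √(x²+y²) = x + y.
Test a specific point where both sides are defined: x = 5, y = 2.
LHS = √(x²+y²) ≈ 5.3852
RHS = x + y ≈ 7.0000
Since 5.3852 ≠ 7.0000, the equation fails at this point, so it cannot hold for all real values of x and y for which both sides are defined.
(x+y)² = x² + 2xy + y², not x² + y², so the square root does not split this way.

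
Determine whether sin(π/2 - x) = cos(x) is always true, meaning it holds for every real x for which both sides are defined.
Yes, this is an identity.

Claim: sin(π/2 - x) = cos(x).
Reasoning: Use sin(u - v) = sin(u)cos(v) - cos(u)sin(v) with u = π/2, v = x: sin(π/2)cos(x) - cos(π/2)sin(x) = 1·cos(x) - 0·sin(x) = cos(x).
So the two sides agree for every real x for which both sides are defined.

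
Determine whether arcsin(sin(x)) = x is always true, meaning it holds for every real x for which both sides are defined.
No, this is NOT an identity.

Claim: arcsin(sin(x)) = x.
Test a specific point where both sides are defined: x = π.
LHS = arcsin(sin(x)) ≈ 0.0000
RHS = x ≈ 3.1416
Since 0.0000 ≠ 3.1416, the equation fails at this point, so it cannot hold for every real x for which both sides are defined.
arcsin only returns values in [-π/2, π/2], so arcsin(sin(x)) = x holds only for x in that interval, not for all real x.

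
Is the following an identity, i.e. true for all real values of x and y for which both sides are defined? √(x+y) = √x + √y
No, this is NOT an identity.

Claim: √(x+y) = √x + √y.
Test a specific point where both sides are defined: x = 2, y = 5.
LHS = √(x+y) ≈ 2.6458
RHS = √x + √y ≈ 3.6503
Since 2.6458 ≠ 3.6503, the equation fails at this point, so it cannot hold for all real values of x and y for which both sides are defined.
Squaring the right side gives x + 2√(xy) + y, not x + y.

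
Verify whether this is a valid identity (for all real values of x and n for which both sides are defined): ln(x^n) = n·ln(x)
Yes, this is an identity.

Claim: ln(x^n) = n·ln(x).
Reasoning: The right side requires x > 0. For x > 0, x^n = (e^(ln x))^n = e^(n·ln x), so taking ln of both sides gives ln(x^n) = n·ln(x).
So the two sides agree for all real values of x and n for which both sides are defined.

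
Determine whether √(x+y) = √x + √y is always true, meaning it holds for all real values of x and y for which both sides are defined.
Claim: √(x+y) = √x + √y.
Test a specific point where both sides are defined: x = 3, y = 5.
LHS = √(x+y) ≈ 2.8284
RHS = √x + √y ≈ 3.9681
Since 2.8284 ≠ 3.9681, the equation fails at this point, so it cannot hold for all real values of x and y for which both sides are defined.
Squaring the right side gives x + 2√(xy) + y, not x + y.

Conclusion: No, this is NOT an identity.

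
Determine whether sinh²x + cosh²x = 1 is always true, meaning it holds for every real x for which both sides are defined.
No, this is NOT an identity.

Claim: sinh²x + cosh²x = 1.
Test a specific point where both sides are defined: x = 1/2.
LHS = sinh²x + cosh²x ≈ 1.5431
RHS = 1 ≈ 1.0000
Since 1.5431 ≠ 1.0000, the equation fails at this point, so it cannot hold for every real x for which both sides are defined.
The correct hyperbolic identity is cosh²x - sinh²x = 1 (a difference); the sum sinh²x + cosh²x equals cosh(2x).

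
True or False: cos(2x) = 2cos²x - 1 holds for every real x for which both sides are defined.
True.

Claim: cos(2x) = 2cos²x - 1.
Reasoning: cos(2x) = cos²x - sin²x. Replace sin²x by 1 - cos²x: cos²x - (1 - cos²x) = 2cos²x - 1.
So the two sides agree for every real x for which both sides are defined.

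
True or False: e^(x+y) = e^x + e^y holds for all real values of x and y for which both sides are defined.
False.

Claim: e^(x+y) = e^x + e^y.
Test a specific point where both sides are defined: x = 3, y = 3/2.
LHS = e^(x+y) ≈ 90.0171
RHS = e^x + e^y ≈ 24.5672
Since 90.0171 ≠ 24.5672, the equation fails at this point, so it cannot hold for all real values of x and y for which both sides are defined.
The correct rule is e^(x+y) = e^x · e^y (a product, not a sum).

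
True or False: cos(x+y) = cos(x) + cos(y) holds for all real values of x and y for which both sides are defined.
False.

Claim: cos(x+y) = cos(x) + cos(y).
Test a specific point where both sides are defined: x = π/3, y = π/3.
LHS = cos(x+y) ≈ -0.5000
RHS = cos(x) + cos(y) ≈ 1.0000
Since -0.5000 ≠ 1.0000, the equation fails at this point, so it cannot hold for all real values of x and y for which both sides are defined.
The correct expansion is cos(x+y) = cos(x)cos(y) - sin(x)sin(y); cosine is not additive.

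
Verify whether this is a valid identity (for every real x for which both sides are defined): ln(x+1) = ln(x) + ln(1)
Claim: ln(x+1) = ln(x) + ln(1).
Test a specific point where both sides are defined: x = 4.
LHS = ln(x+1) ≈ 1.6094
RHS = ln(x) + ln(1) ≈ 1.3863
Since 1.6094 ≠ 1.3863, the equation fails at this point, so it cannot hold for every real x for which both sides are defined.
ln(1) = 0, so the right side is just ln(x), which differs from ln(x+1).

Conclusion: No, this is NOT an identity.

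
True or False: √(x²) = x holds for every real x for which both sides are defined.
False.

Claim: √(x²) = x.
Test a specific point where both sides are defined: x = -2.
LHS = √(x²) ≈ 2.0000
RHS = x ≈ -2.0000
Since 2.0000 ≠ -2.0000, the equation fails at this point, so it cannot hold for every real x for which both sides are defined.
√(x²) = |x|, which differs from x whenever x < 0 (both sides are defined for every real x).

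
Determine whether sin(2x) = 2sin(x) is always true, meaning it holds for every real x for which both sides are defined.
No, this is NOT an identity.

Claim: sin(2x) = 2sin(x).
Test a specific point where both sides are defined: x = -π/6.
LHS = sin(2x) ≈ -0.8660
RHS = 2sin(x) ≈ -1.0000
Since -0.8660 ≠ -1.0000, the equation fails at this point, so it cannot hold for every real x for which both sides are defined.
The correct double-angle formula is sin(2x) = 2sin(x)cos(x).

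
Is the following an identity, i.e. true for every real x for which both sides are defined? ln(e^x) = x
Yes, this is an identity.

Claim: ln(e^x) = x.
Reasoning: ln is the inverse of the exponential: ln(e^x) asks for the exponent p with e^p = e^x, and since e^p is one-to-one that exponent is p = x.
So the two sides agree for every real x for which both sides are defined.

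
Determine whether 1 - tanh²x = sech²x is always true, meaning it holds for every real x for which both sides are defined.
Yes, this is an identity.

Claim: 1 - tanh²x = sech²x.
Reasoning: Divide cosh²x - sinh²x = 1 through by cosh²x (never zero): 1 - tanh²x = 1/cosh²x = sech²x.
So the two sides agree for every real x for which both sides are defined.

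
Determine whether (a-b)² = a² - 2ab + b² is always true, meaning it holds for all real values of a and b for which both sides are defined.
Yes, this is an identity.

Claim: (a-b)² = a² - 2ab + b².
Reasoning: Expand: (a-b)² = (a-b)(a-b) = a·a - a·b - b·a + b·b = a² - 2ab + b².
So the two sides agree for all real values of a and b for which both sides are defined.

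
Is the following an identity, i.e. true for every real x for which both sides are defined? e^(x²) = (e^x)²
Claim: e^(x²) = (e^x)².
Test a specific point where both sides are defined: x = -1.
LHS = e^(x²) ≈ 2.7183
RHS = (e^x)² ≈ 0.1353
Since 2.7183 ≠ 0.1353, the equation fails at this point, so it cannot hold for every real x for which both sides are defined.
(e^x)² = e^(2x), and 2x ≠ x² in general.

Conclusion: No, this is NOT an identity.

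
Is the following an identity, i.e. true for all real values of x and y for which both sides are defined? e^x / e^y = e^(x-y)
Claim: e^x / e^y = e^(x-y).
Reasoning: 1/e^y = e^(-y), so e^x / e^y = e^x · e^(-y) = e^(x + (-y)) = e^(x-y) by the product rule for exponents.
So the two sides agree for all real values of x and y for which both sides are defined.

Conclusion: Yes, this is an identity.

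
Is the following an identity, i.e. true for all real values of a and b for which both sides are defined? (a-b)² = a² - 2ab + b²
Claim: (a-b)² = a² - 2ab + b².
Reasoning: Expand: (a-b)² = (a-b)(a-b) = a·a - a·b - b·a + b·b = a² - 2ab + b².
So the two sides agree for all real values of a and b for which both sides are defined.

Conclusion: Yes, this is an identity.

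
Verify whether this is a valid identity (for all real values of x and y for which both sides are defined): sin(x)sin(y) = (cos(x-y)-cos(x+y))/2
Claim: sin(x)sin(y) = (cos(x-y)-cos(x+y))/2.
Reasoning: cos(x-y) = cos(x)cos(y) + sin(x)sin(y) and cos(x+y) = cos(x)cos(y) - sin(x)sin(y). Subtracting, cos(x-y) - cos(x+y) = 2sin(x)sin(y); divide by 2.
So the two sides agree for all real values of x and y for which both sides are defined.

Conclusion: Yes, this is an identity.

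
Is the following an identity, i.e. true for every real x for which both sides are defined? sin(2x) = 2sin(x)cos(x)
Yes, this is an identity.

Claim: sin(2x) = 2sin(x)cos(x).
Reasoning: Put y = x in the addition formula sin(x+y) = sin(x)cos(y) + cos(x)sin(y): sin(2x) = sin(x)cos(x) + cos(x)sin(x) = 2sin(x)cos(x).
So the two sides agree for every real x for which both sides are defined.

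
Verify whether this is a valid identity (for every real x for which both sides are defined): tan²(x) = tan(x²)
Claim: tan²(x) = tan(x²).
Test a specific point where both sides are defined: x = 2π/3.
LHS = tan²(x) ≈ 3.0000
RHS = tan(x²) ≈ 2.9590
Since 3.0000 ≠ 2.9590, the equation fails at this point, so it cannot hold for every real x for which both sides are defined.
tan²(x) means (tan x)², squaring the output; tan(x²) squares the input. These are different functions.

Conclusion: No, this is NOT an identity.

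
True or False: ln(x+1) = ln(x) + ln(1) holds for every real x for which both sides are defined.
Claim: ln(x+1) = ln(x) + ln(1).
Test a specific point where both sides are defined: x = 5.
LHS = ln(x+1) ≈ 1.7918
RHS = ln(x) + ln(1) ≈ 1.6094
Since 1.7918 ≠ 1.6094, the equation fails at this point, so it cannot hold for every real x for which both sides are defined.
ln(1) = 0, so the right side is just ln(x), which differs from ln(x+1).

Conclusion: False.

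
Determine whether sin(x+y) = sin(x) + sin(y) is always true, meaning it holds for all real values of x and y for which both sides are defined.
Claim: sin(x+y) = sin(x) + sin(y).
Test a specific point where both sides are defined: x = π/3, y = -π/6.
LHS = sin(x+y) ≈ 0.5000
RHS = sin(x) + sin(y) ≈ 0.3660
Since 0.5000 ≠ 0.3660, the equation fails at this point, so it cannot hold for all real values of x and y for which both sides are defined.
The correct expansion is sin(x+y) = sin(x)cos(y) + cos(x)sin(y); sine is not additive.

Conclusion: No, this is NOT an identity.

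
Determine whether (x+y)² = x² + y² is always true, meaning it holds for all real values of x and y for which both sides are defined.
No, this is NOT an identity.

Claim: (x+y)² = x² + y².
Test a specific point where both sides are defined: x = 3/2, y = 4.
LHS = (x+y)² ≈ 30.2500
RHS = x² + y² ≈ 18.2500
Since 30.2500 ≠ 18.2500, the equation fails at this point, so it cannot hold for all real values of x and y for which both sides are defined.
The correct expansion is (x+y)² = x² + 2xy + y²; the cross term 2xy is missing.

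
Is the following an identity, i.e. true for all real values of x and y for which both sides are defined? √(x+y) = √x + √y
Claim: √(x+y) = √x + √y.
Test a specific point where both sides are defined: x = 1, y = 5.
LHS = √(x+y) ≈ 2.4495
RHS = √x + √y ≈ 3.2361
Since 2.4495 ≠ 3.2361, the equation fails at this point, so it cannot hold for all real values of x and y for which both sides are defined.
Squaring the right side gives x + 2√(xy) + y, not x + y.

Conclusion: No, this is NOT an identity.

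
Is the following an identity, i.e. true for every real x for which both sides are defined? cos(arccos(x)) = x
Yes, this is an identity.

Claim: cos(arccos(x)) = x.
Reasoning: For -1 ≤ x ≤ 1 (where arccos is defined), arccos(x) is by definition an angle whose cosine equals x. Taking the cosine of that angle returns x. (Note the other order, arccos(cos x) = x, is NOT an identity.)
So the two sides agree for every real x for which both sides are defined.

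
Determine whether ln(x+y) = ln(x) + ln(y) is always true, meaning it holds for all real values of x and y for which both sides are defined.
Claim: ln(x+y) = ln(x) + ln(y).
Test a specific point where both sides are defined: x = 4, y = 1.
LHS = ln(x+y) ≈ 1.6094
RHS = ln(x) + ln(y) ≈ 1.3863
Since 1.6094 ≠ 1.3863, the equation fails at this point, so it cannot hold for all real values of x and y for which both sides are defined.
ln(x) + ln(y) = ln(xy), not ln(x+y).

Conclusion: No, this is NOT an identity.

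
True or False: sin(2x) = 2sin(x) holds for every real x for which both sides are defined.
Claim: sin(2x) = 2sin(x).
Test a specific point where both sides are defined: x = π/6.
LHS = sin(2x) ≈ 0.8660
RHS = 2sin(x) ≈ 1.0000
Since 0.8660 ≠ 1.0000, the equation fails at this point, so it cannot hold for every real x for which both sides are defined.
The correct double-angle formula is sin(2x) = 2sin(x)cos(x).

Conclusion: False.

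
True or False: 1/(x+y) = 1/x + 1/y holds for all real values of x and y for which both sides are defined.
False.

Claim: 1/(x+y) = 1/x + 1/y.
Test a specific point where both sides are defined: x = -1, y = 2.
LHS = 1/(x+y) ≈ 1.0000
RHS = 1/x + 1/y ≈ -0.5000
Since 1.0000 ≠ -0.5000, the equation fails at this point, so it cannot hold for all real values of x and y for which both sides are defined.
1/x + 1/y = (x+y)/(xy), which is not 1/(x+y).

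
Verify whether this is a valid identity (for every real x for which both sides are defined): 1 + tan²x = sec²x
Yes, this is an identity.

Claim: 1 + tan²x = sec²x.
Reasoning: Start from sin²x + cos²x = 1 and divide every term by cos²x (allowed wherever tan x and sec x are defined): tan²x + 1 = 1/cos²x = sec²x.
So the two sides agree for every real x for which both sides are defined.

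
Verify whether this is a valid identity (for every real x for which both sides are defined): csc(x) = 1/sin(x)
Claim: csc(x) = 1/sin(x).
Reasoning: csc(x) is by definition the reciprocal of sin(x), wherever sin(x) ≠ 0.
So the two sides agree for every real x for which both sides are defined.

Conclusion: Yes, this is an identity.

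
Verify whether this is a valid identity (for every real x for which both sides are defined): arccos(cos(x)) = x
Claim: arccos(cos(x)) = x.
Test a specific point where both sides are defined: x = -π/4.
LHS = arccos(cos(x)) ≈ 0.7854
RHS = x ≈ -0.7854
Since 0.7854 ≠ -0.7854, the equation fails at this point, so it cannot hold for every real x for which both sides are defined.
arccos only returns values in [0, π], so arccos(cos(x)) = x holds only for x in that interval, not for all real x.

Conclusion: No, this is NOT an identity.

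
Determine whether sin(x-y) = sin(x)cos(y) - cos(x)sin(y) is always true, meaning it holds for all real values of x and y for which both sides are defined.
Yes, this is an identity.

Claim: sin(x-y) = sin(x)cos(y) - cos(x)sin(y).
Reasoning: Replace y by -y in sin(x+y) = sin(x)cos(y) + cos(x)sin(y) and use cos(-y) = cos(y), sin(-y) = -sin(y): sin(x-y) = sin(x)cos(y) - cos(x)sin(y).
So the two sides agree for all real values of x and y for which both sides are defined.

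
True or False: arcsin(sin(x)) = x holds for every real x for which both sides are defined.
False.

Claim: arcsin(sin(x)) = x.
Test a specific point where both sides are defined: x = 3π/4.
LHS = arcsin(sin(x)) ≈ 0.7854
RHS = x ≈ 2.3562
Since 0.7854 ≠ 2.3562, the equation fails at this point, so it cannot hold for every real x for which both sides are defined.
arcsin only returns values in [-π/2, π/2], so arcsin(sin(x)) = x holds only for x in that interval, not for all real x.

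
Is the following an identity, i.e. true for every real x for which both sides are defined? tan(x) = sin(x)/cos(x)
Yes, this is an identity.

Claim: tan(x) = sin(x)/cos(x).
Reasoning: For an angle x whose terminal point on the unit circle is (cos x, sin x), tan(x) is defined as the ratio (second coordinate)/(first coordinate) = sin(x)/cos(x), wherever cos(x) ≠ 0.
So the two sides agree for every real x for which both sides are defined.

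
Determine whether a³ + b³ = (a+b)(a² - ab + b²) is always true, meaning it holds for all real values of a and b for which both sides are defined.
Yes, this is an identity.

Claim: a³ + b³ = (a+b)(a² - ab + b²).
Reasoning: Expand the right side: (a+b)(a² - ab + b²) = a³ - a²b + ab² + a²b - ab² + b³ = a³ + b³ (the middle terms cancel in pairs).
So the two sides agree for all real values of a and b for which both sides are defined.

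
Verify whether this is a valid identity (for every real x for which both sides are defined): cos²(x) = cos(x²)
Claim: cos²(x) = cos(x²).
Test a specific point where both sides are defined: x = π.
LHS = cos²(x) ≈ 1.0000
RHS = cos(x²) ≈ -0.9027
Since 1.0000 ≠ -0.9027, the equation fails at this point, so it cannot hold for every real x for which both sides are defined.
cos²(x) means (cos x)², squaring the output; cos(x²) squares the input. These are different functions.

Conclusion: No, this is NOT an identity.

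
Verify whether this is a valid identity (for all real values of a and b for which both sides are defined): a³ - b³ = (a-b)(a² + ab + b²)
Claim: a³ - b³ = (a-b)(a² + ab + b²).
Reasoning: Expand the right side: (a-b)(a² + ab + b²) = a³ + a²b + ab² - a²b - ab² - b³ = a³ - b³ (the middle terms cancel in pairs).
So the two sides agree for all real values of a and b for which both sides are defined.

Conclusion: Yes, this is an identity.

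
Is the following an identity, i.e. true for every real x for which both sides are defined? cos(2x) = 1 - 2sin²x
Claim: cos(2x) = 1 - 2sin²x.
Reasoning: cos(2x) = cos²x - sin²x. Replace cos²x by 1 - sin²x: (1 - sin²x) - sin²x = 1 - 2sin²x.
So the two sides agree for every real x for which both sides are defined.

Conclusion: Yes, this is an identity.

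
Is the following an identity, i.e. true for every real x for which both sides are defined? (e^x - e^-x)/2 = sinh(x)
Yes, this is an identity.

Claim: (e^x - e^-x)/2 = sinh(x).
Reasoning: This is exactly the definition of the hyperbolic sine: sinh(x) := (e^x - e^-x)/2.
So the two sides agree for every real x for which both sides are defined.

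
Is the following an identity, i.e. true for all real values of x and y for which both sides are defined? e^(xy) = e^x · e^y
Claim: e^(xy) = e^x · e^y.
Test a specific point where both sides are defined: x = 5, y = -1.
LHS = e^(xy) ≈ 0.0067
RHS = e^x · e^y ≈ 54.5982
Since 0.0067 ≠ 54.5982, the equation fails at this point, so it cannot hold for all real values of x and y for which both sides are defined.
e^x · e^y = e^(x+y), not e^(xy).

Conclusion: No, this is NOT an identity.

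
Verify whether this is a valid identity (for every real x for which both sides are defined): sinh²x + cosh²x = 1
No, this is NOT an identity.

Claim: sinh²x + cosh²x = 1.
Test a specific point where both sides are defined: x = -2.
LHS = sinh²x + cosh²x ≈ 27.3082
RHS = 1 ≈ 1.0000
Since 27.3082 ≠ 1.0000, the equation fails at this point, so it cannot hold for every real x for which both sides are defined.
The correct hyperbolic identity is cosh²x - sinh²x = 1 (a difference); the sum sinh²x + cosh²x equals cosh(2x).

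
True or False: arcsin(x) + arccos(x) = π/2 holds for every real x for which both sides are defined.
True.

Claim: arcsin(x) + arccos(x) = π/2.
Reasoning: Both sides are defined for -1 ≤ x ≤ 1. Let θ = arcsin(x), so sin θ = x and θ ∈ [-π/2, π/2]. Then cos(π/2 - θ) = sin θ = x and π/2 - θ ∈ [0, π], which is exactly the range of arccos, so arccos(x) = π/2 - θ. Adding: arcsin(x) + arccos(x) = θ + (π/2 - θ) = π/2.
So the two sides agree for every real x for which both sides are defined.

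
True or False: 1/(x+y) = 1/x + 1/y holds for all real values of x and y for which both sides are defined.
False.

Claim: 1/(x+y) = 1/x + 1/y.
Test a specific point where both sides are defined: x = 1, y = -3.
LHS = 1/(x+y) ≈ -0.5000
RHS = 1/x + 1/y ≈ 0.6667
Since -0.5000 ≠ 0.6667, the equation fails at this point, so it cannot hold for all real values of x and y for which both sides are defined.
1/x + 1/y = (x+y)/(xy), which is not 1/(x+y).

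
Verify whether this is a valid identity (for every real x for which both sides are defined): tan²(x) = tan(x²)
No, this is NOT an identity.

Claim: tan²(x) = tan(x²).
Test a specific point where both sides are defined: x = 3π/4.
LHS = tan²(x) ≈ 1.0000
RHS = tan(x²) ≈ -0.8977
Since 1.0000 ≠ -0.8977, the equation fails at this point, so it cannot hold for every real x for which both sides are defined.
tan²(x) means (tan x)², squaring the output; tan(x²) squares the input. These are different functions.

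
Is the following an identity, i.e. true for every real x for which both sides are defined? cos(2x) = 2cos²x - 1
Claim: cos(2x) = 2cos²x - 1.
Reasoning: cos(2x) = cos²x - sin²x. Replace sin²x by 1 - cos²x: cos²x - (1 - cos²x) = 2cos²x - 1.
So the two sides agree for every real x for which both sides are defined.

Conclusion: Yes, this is an identity.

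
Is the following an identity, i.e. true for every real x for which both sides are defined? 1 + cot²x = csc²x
Claim: 1 + cot²x = csc²x.
Reasoning: Start from sin²x + cos²x = 1 and divide every term by sin²x (allowed wherever cot x and csc x are defined): 1 + cot²x = 1/sin²x = csc²x.
So the two sides agree for every real x for which both sides are defined.

Conclusion: Yes, this is an identity.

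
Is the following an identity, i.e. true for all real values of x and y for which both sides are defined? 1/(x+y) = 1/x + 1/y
No, this is NOT an identity.

Claim: 1/(x+y) = 1/x + 1/y.
Test a specific point where both sides are defined: x = -2, y = 1/2.
LHS = 1/(x+y) ≈ -0.6667
RHS = 1/x + 1/y ≈ 1.5000
Since -0.6667 ≠ 1.5000, the equation fails at this point, so it cannot hold for all real values of x and y for which both sides are defined.
1/x + 1/y = (x+y)/(xy), which is not 1/(x+y).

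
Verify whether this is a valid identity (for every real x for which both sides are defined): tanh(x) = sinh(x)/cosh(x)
Yes, this is an identity.

Claim: tanh(x) = sinh(x)/cosh(x).
Reasoning: tanh(x) is defined as sinh(x)/cosh(x) = (e^x - e^-x)/(e^x + e^-x); cosh(x) ≥ 1 is never zero, so this holds for every real x.
So the two sides agree for every real x for which both sides are defined.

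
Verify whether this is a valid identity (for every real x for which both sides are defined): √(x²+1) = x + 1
Claim: √(x²+1) = x + 1.
Test a specific point where both sides are defined: x = -1.
LHS = √(x²+1) ≈ 1.4142
RHS = x + 1 ≈ 0.0000
Since 1.4142 ≠ 0.0000, the equation fails at this point, so it cannot hold for every real x for which both sides are defined.
(x+1)² = x² + 2x + 1 ≠ x² + 1 unless x = 0.

Conclusion: No, this is NOT an identity.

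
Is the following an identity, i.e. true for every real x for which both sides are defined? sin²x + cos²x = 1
Yes, this is an identity.

Claim: sin²x + cos²x = 1.
Reasoning: The point (cos x, sin x) lies on the unit circle X² + Y² = 1, so cos²x + sin²x = 1 for every real x.
So the two sides agree for every real x for which both sides are defined.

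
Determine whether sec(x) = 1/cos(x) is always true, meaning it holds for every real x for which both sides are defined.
Claim: sec(x) = 1/cos(x).
Reasoning: sec(x) is by definition the reciprocal of cos(x), wherever cos(x) ≠ 0.
So the two sides agree for every real x for which both sides are defined.

Conclusion: Yes, this is an identity.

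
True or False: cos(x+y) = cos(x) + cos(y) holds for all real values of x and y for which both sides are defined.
Claim: cos(x+y) = cos(x) + cos(y).
Test a specific point where both sides are defined: x = π/6, y = -π/2.
LHS = cos(x+y) ≈ 0.5000
RHS = cos(x) + cos(y) ≈ 0.8660
Since 0.5000 ≠ 0.8660, the equation fails at this point, so it cannot hold for all real values of x and y for which both sides are defined.
The correct expansion is cos(x+y) = cos(x)cos(y) - sin(x)sin(y); cosine is not additive.

Conclusion: False.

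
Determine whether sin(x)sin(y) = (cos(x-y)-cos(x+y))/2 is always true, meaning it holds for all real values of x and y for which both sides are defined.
Yes, this is an identity.

Claim: sin(x)sin(y) = (cos(x-y)-cos(x+y))/2.
Reasoning: cos(x-y) = cos(x)cos(y) + sin(x)sin(y) and cos(x+y) = cos(x)cos(y) - sin(x)sin(y). Subtracting, cos(x-y) - cos(x+y) = 2sin(x)sin(y); divide by 2.
So the two sides agree for all real values of x and y for which both sides are defined.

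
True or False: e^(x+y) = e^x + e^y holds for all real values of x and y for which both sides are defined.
Claim: e^(x+y) = e^x + e^y.
Test a specific point where both sides are defined: x = 1, y = -1.
LHS = e^(x+y) ≈ 1.0000
RHS = e^x + e^y ≈ 3.0862
Since 1.0000 ≠ 3.0862, the equation fails at this point, so it cannot hold for all real values of x and y for which both sides are defined.
The correct rule is e^(x+y) = e^x · e^y (a product, not a sum).

Conclusion: False.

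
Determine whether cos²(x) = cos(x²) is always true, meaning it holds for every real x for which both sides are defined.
Claim: cos²(x) = cos(x²).
Test a specific point where both sides are defined: x = -π/4.
LHS = cos²(x) ≈ 0.5000
RHS = cos(x²) ≈ 0.8157
Since 0.5000 ≠ 0.8157, the equation fails at this point, so it cannot hold for every real x for which both sides are defined.
cos²(x) means (cos x)², squaring the output; cos(x²) squares the input. These are different functions.

Conclusion: No, this is NOT an identity.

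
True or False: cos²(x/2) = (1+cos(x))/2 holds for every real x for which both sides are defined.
Claim: cos²(x/2) = (1+cos(x))/2.
Reasoning: Use cos(2θ) = 2cos²θ - 1 with θ = x/2: cos(x) = 2cos²(x/2) - 1. Solving for cos²(x/2) gives (1 + cos(x))/2.
So the two sides agree for every real x for which both sides are defined.

Conclusion: True.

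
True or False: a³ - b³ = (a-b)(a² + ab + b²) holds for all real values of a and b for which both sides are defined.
True.

Claim: a³ - b³ = (a-b)(a² + ab + b²).
Reasoning: Expand the right side: (a-b)(a² + ab + b²) = a³ + a²b + ab² - a²b - ab² - b³ = a³ - b³ (the middle terms cancel in pairs).
So the two sides agree for all real values of a and b for which both sides are defined.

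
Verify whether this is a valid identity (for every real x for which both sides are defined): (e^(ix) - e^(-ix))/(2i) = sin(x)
Yes, this is an identity.

Claim: (e^(ix) - e^(-ix))/(2i) = sin(x).
Reasoning: By Euler's formula e^(ix) = cos(x) + i·sin(x) and e^(-ix) = cos(x) - i·sin(x). Subtracting cancels the cosine terms: e^(ix) - e^(-ix) = 2i·sin(x); divide by 2i.
So the two sides agree for every real x for which both sides are defined.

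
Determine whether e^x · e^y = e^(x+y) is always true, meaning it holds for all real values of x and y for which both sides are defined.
Yes, this is an identity.

Claim: e^x · e^y = e^(x+y).
Reasoning: This is the law of exponents for a common base: multiplying powers adds exponents. E.g. from the series, (Σ x^j/j!)(Σ y^k/k!) = Σ_m (Σ_{j+k=m} x^j y^k/(j!k!)) = Σ_m (x+y)^m/m! by the binomial theorem.
So the two sides agree for all real values of x and y for which both sides are defined.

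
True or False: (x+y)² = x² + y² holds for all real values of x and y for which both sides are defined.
False.

Claim: (x+y)² = x² + y².
Test a specific point where both sides are defined: x = -1, y = 2.
LHS = (x+y)² ≈ 1.0000
RHS = x² + y² ≈ 5.0000
Since 1.0000 ≠ 5.0000, the equation fails at this point, so it cannot hold for all real values of x and y for which both sides are defined.
The correct expansion is (x+y)² = x² + 2xy + y²; the cross term 2xy is missing.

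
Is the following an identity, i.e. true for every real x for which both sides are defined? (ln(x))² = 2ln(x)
No, this is NOT an identity.

Claim: (ln(x))² = 2ln(x).
Test a specific point where both sides are defined: x = 3/2.
LHS = (ln(x))² ≈ 0.1644
RHS = 2ln(x) ≈ 0.8109
Since 0.1644 ≠ 0.8109, the equation fails at this point, so it cannot hold for every real x for which both sides are defined.
2ln(x) equals ln(x²), which is not the same as (ln x)².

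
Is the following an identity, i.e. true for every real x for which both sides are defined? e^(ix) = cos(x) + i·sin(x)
Claim: e^(ix) = cos(x) + i·sin(x).
Reasoning: Euler's formula. Expand e^(ix) = Σ (ix)^k / k!. Since i² = -1, the even-k terms are Σ (-1)^m x^(2m)/(2m)! = cos(x) and the odd-k terms are i · Σ (-1)^m x^(2m+1)/(2m+1)! = i·sin(x).
So the two sides agree for every real x for which both sides are defined.

Conclusion: Yes, this is an identity.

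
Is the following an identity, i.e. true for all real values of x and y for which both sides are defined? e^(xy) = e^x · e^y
No, this is NOT an identity.

Claim: e^(xy) = e^x · e^y.
Test a specific point where both sides are defined: x = 3/2, y = 3/2.
LHS = e^(xy) ≈ 9.4877
RHS = e^x · e^y ≈ 20.0855
Since 9.4877 ≠ 20.0855, the equation fails at this point, so it cannot hold for all real values of x and y for which both sides are defined.
e^x · e^y = e^(x+y), not e^(xy).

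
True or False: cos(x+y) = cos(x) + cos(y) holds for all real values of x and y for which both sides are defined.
Claim: cos(x+y) = cos(x) + cos(y).
Test a specific point where both sides are defined: x = 2π/3, y = -π/4.
LHS = cos(x+y) ≈ 0.2588
RHS = cos(x) + cos(y) ≈ 0.2071
Since 0.2588 ≠ 0.2071, the equation fails at this point, so it cannot hold for all real values of x and y for which both sides are defined.
The correct expansion is cos(x+y) = cos(x)cos(y) - sin(x)sin(y); cosine is not additive.

Conclusion: False.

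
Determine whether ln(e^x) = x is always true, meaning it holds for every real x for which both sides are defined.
Claim: ln(e^x) = x.
Reasoning: ln is the inverse of the exponential: ln(e^x) asks for the exponent p with e^p = e^x, and since e^p is one-to-one that exponent is p = x.
So the two sides agree for every real x for which both sides are defined.

Conclusion: Yes, this is an identity.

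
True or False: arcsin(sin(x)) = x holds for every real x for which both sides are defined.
Claim: arcsin(sin(x)) = x.
Test a specific point where both sides are defined: x = π.
LHS = arcsin(sin(x)) ≈ 0.0000
RHS = x ≈ 3.1416
Since 0.0000 ≠ 3.1416, the equation fails at this point, so it cannot hold for every real x for which both sides are defined.
arcsin only returns values in [-π/2, π/2], so arcsin(sin(x)) = x holds only for x in that interval, not for all real x.

Conclusion: False.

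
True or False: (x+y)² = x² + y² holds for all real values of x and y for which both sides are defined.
False.

Claim: (x+y)² = x² + y².
Test a specific point where both sides are defined: x = 1/2, y = 3/2.
LHS = (x+y)² ≈ 4.0000
RHS = x² + y² ≈ 2.5000
Since 4.0000 ≠ 2.5000, the equation fails at this point, so it cannot hold for all real values of x and y for which both sides are defined.
The correct expansion is (x+y)² = x² + 2xy + y²; the cross term 2xy is missing.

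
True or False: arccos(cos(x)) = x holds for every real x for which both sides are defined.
False.

Claim: arccos(cos(x)) = x.
Test a specific point where both sides are defined: x = -π/3.
LHS = arccos(cos(x)) ≈ 1.0472
RHS = x ≈ -1.0472
Since 1.0472 ≠ -1.0472, the equation fails at this point, so it cannot hold for every real x for which both sides are defined.
arccos only returns values in [0, π], so arccos(cos(x)) = x holds only for x in that interval, not for all real x.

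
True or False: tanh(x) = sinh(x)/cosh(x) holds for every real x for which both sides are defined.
True.

Claim: tanh(x) = sinh(x)/cosh(x).
Reasoning: tanh(x) is defined as sinh(x)/cosh(x) = (e^x - e^-x)/(e^x + e^-x); cosh(x) ≥ 1 is never zero, so this holds for every real x.
So the two sides agree for every real x for which both sides are defined.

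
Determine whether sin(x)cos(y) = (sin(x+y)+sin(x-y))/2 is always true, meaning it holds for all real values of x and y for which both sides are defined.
Claim: sin(x)cos(y) = (sin(x+y)+sin(x-y))/2.
Reasoning: sin(x+y) = sin(x)cos(y) + cos(x)sin(y) and sin(x-y) = sin(x)cos(y) - cos(x)sin(y). Adding, sin(x+y) + sin(x-y) = 2sin(x)cos(y); divide by 2.
So the two sides agree for all real values of x and y for which both sides are defined.

Conclusion: Yes, this is an identity.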